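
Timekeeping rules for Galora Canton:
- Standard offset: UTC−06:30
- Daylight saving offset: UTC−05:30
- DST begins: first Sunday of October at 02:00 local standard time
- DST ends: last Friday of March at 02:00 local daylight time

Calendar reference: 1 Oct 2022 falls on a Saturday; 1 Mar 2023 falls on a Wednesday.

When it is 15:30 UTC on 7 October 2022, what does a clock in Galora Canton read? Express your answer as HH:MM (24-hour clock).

10:00

1 October 2022 is a Saturday, so the first Sunday is October 2.
1 March 2023 is a Wednesday, so Fridays fall on 3, 10, 17, 24, 31; the last is March 31.
At the standard offset (UTC−06:30), 15:30 UTC − 6h30m = 09:00 Galora Canton standard time.
Daylight saving runs 2 October 2022 – 31 March 2023; the standard-time date in Galora Canton, 7 October 2022, is inside that window, so Galora Canton is at UTC−05:30.
15:30 UTC − 5h30m = 10:00 local.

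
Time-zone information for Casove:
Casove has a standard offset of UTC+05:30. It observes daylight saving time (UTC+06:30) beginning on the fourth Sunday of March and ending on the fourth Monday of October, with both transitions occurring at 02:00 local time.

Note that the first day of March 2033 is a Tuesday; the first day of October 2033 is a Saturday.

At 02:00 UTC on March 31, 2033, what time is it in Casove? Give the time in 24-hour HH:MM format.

08:30

1 March 2033 is a Tuesday, so the first Sunday is March 6 and the fourth is March 27.
1 October 2033 is a Saturday, so the first Monday is October 3 and the fourth is October 24.
At the standard offset (UTC+05:30), 02:00 UTC + 5h30m = 07:30 Casove standard time.
The standard-time date in Casove, March 31, 2033, falls between 27 March and 24 October, so daylight saving is in effect and Casove is at UTC+06:30.
02:00 UTC + 6h30m = 08:30 local.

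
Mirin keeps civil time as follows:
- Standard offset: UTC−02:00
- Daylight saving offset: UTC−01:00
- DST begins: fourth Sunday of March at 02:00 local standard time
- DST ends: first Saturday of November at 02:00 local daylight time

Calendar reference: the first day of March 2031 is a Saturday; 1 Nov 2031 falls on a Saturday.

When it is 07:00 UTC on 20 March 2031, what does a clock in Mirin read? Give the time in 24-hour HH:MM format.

1 March 2031 is a Saturday, so the first Sunday is March 2 and the fourth is March 23.
1 November 2031 is a Saturday, so the first Saturday is November 1.
At the standard offset (UTC−02:00), 07:00 UTC − 2h = 05:00 Mirin standard time.
Daylight saving runs 23 March – 1 November; the standard-time date in Mirin, 20 March 2031, is outside that window, so Mirin is on standard time at UTC−02:00.
07:00 UTC − 2h = 05:00 local.

05:00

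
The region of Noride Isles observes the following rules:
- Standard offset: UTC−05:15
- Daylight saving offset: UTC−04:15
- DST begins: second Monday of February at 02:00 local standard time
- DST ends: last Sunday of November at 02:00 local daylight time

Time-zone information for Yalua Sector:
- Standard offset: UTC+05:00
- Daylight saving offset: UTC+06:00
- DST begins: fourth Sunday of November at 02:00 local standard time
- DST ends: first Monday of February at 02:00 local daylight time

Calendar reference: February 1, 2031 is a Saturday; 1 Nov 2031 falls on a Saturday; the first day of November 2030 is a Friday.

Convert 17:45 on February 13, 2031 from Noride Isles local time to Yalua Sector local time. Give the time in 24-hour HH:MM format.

03:00

1 February 2031 is a Saturday, so the first Monday is February 3 and the second is February 10.
1 November 2031 is a Saturday, so Sundays fall on 2, 9, 16, 23, 30; the last is November 30.
February 13, 2031 lies within the daylight-saving period (10 February – 30 November), so Noride Isles is on daylight time, UTC−04:15.
17:45 Noride Isles + 4h15m = 22:00 UTC.
1 November 2030 is a Friday, so the first Sunday is November 3 and the fourth is November 24.
1 February 2031 is a Saturday, so the first Monday is February 3.
At the standard offset (UTC+05:00), 22:00 UTC + 5h = 03:00 Yalua Sector standard time (rolling into the next day, 14 February 2031).
The standard-time date in Yalua Sector, February 14, 2031, does not fall between 24 November 2030 and 3 February 2031, so daylight saving is not in effect and Yalua Sector is at UTC+05:00.
22:00 UTC + 5h = 03:00 Yalua Sector (rolling into the next day, 14 February 2031).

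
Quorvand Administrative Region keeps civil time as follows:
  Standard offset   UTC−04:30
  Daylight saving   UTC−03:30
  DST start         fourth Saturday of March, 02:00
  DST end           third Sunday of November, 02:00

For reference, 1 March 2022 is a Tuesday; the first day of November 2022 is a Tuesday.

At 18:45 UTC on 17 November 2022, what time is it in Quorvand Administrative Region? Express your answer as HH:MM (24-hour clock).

15:15

1 March 2022 is a Tuesday, so the first Saturday is March 5 and the fourth is March 26.
1 November 2022 is a Tuesday, so the first Sunday is November 6 and the third is November 20.
At the standard offset (UTC−04:30), 18:45 UTC − 4h30m = 14:15 Quorvand Administrative Region standard time.
Daylight saving runs 26 March – 20 November; the standard-time date in Quorvand Administrative Region, 17 November 2022, is inside that window, so Quorvand Administrative Region is at UTC−03:30.
18:45 UTC − 3h30m = 15:15 local.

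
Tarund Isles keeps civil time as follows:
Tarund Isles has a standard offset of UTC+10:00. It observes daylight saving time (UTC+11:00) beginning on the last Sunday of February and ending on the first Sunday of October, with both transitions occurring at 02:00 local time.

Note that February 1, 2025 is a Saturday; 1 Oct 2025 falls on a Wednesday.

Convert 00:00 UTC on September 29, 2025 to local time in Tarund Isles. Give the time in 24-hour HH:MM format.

1 February 2025 is a Saturday, so Sundays fall on 2, 9, 16, 23; the last is February 23.
1 October 2025 is a Wednesday, so the first Sunday is October 5.
At the standard offset (UTC+10:00), 00:00 UTC + 10h = 10:00 Tarund Isles standard time.
The standard-time date in Tarund Isles, September 29, 2025, falls between 23 February and 5 October, so daylight saving is in effect and Tarund Isles is at UTC+11:00.
00:00 UTC + 11h = 11:00 local.

11:00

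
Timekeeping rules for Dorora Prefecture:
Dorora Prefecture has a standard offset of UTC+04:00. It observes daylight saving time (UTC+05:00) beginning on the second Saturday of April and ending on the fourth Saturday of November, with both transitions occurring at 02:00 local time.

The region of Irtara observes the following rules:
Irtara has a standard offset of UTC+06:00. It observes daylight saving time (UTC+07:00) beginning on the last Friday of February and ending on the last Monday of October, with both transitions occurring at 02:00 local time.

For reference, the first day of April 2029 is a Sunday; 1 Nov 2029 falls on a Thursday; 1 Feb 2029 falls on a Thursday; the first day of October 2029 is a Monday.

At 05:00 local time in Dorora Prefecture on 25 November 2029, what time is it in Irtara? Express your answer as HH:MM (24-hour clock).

07:00

1 April 2029 is a Sunday, so the first Saturday is April 7 and the second is April 14.
1 November 2029 is a Thursday, so the first Saturday is November 3 and the fourth is November 24.
25 November 2029 does not fall between 14 April and 24 November, so daylight saving is not in effect and Dorora Prefecture is at UTC+04:00.
05:00 Dorora Prefecture − 4h = 01:00 UTC.
1 February 2029 is a Thursday, so Fridays fall on 2, 9, 16, 23; the last is February 23.
1 October 2029 is a Monday, so Mondays fall on 1, 8, 15, 22, 29; the last is October 29.
At the standard offset (UTC+06:00), 01:00 UTC + 6h = 07:00 Irtara standard time.
The standard-time date in Irtara, 25 November 2029, is outside the daylight-saving period (23 February – 29 October), so Irtara is on standard time, UTC+06:00.
01:00 UTC + 6h = 07:00 Irtara.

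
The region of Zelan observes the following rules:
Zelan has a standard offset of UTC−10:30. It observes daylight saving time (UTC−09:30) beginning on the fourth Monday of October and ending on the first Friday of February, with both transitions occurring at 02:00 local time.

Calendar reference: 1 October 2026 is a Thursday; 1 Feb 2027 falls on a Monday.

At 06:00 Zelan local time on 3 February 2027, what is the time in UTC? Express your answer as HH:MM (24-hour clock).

15:30

1 October 2026 is a Thursday, so the first Monday is October 5 and the fourth is October 26.
1 February 2027 is a Monday, so the first Friday is February 5.
Daylight saving runs 26 October 2026 – 5 February 2027; 3 February 2027 is inside that window, so Zelan is at UTC−09:30.
06:00 local + 9h30m = 15:30 UTC.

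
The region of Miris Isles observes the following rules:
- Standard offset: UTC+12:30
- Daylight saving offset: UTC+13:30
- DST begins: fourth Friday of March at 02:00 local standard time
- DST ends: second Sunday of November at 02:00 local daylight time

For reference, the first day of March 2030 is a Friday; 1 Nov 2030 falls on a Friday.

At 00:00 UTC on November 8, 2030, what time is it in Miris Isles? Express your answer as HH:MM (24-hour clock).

13:30

1 March 2030 is a Friday, so the first Friday is March 1 and the fourth is March 22.
1 November 2030 is a Friday, so the first Sunday is November 3 and the second is November 10.
At the standard offset (UTC+12:30), 00:00 UTC + 12h30m = 12:30 Miris Isles standard time.
Daylight saving runs 22 March – 10 November; the standard-time date in Miris Isles, November 8, 2030, is inside that window, so Miris Isles is at UTC+13:30.
00:00 UTC + 13h30m = 13:30 local.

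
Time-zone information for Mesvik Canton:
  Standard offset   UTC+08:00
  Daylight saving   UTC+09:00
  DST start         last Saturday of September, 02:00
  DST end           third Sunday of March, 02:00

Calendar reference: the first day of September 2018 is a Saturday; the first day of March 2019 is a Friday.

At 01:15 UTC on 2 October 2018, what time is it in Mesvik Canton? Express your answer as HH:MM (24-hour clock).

1 September 2018 is a Saturday, so Saturdays fall on 1, 8, 15, 22, 29; the last is September 29.
1 March 2019 is a Friday, so the first Sunday is March 3 and the third is March 17.
At the standard offset (UTC+08:00), 01:15 UTC + 8h = 09:15 Mesvik Canton standard time.
The standard-time date in Mesvik Canton, 2 October 2018, falls between 29 September 2018 and 17 March 2019, so daylight saving is in effect and Mesvik Canton is at UTC+09:00.
01:15 UTC + 9h = 10:15 local.

10:15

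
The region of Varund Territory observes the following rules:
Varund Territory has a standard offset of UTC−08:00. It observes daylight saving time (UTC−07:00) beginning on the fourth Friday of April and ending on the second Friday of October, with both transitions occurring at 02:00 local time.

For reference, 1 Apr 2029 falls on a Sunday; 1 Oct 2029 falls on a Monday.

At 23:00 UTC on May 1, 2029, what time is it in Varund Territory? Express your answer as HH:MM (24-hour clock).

16:00

1 April 2029 is a Sunday, so the first Friday is April 6 and the fourth is April 27.
1 October 2029 is a Monday, so the first Friday is October 5 and the second is October 12.
At the standard offset (UTC−08:00), 23:00 UTC − 8h = 15:00 Varund Territory standard time.
The standard-time date in Varund Territory, May 1, 2029, falls between 27 April and 12 October, so daylight saving is in effect and Varund Territory is at UTC−07:00.
23:00 UTC − 7h = 16:00 local.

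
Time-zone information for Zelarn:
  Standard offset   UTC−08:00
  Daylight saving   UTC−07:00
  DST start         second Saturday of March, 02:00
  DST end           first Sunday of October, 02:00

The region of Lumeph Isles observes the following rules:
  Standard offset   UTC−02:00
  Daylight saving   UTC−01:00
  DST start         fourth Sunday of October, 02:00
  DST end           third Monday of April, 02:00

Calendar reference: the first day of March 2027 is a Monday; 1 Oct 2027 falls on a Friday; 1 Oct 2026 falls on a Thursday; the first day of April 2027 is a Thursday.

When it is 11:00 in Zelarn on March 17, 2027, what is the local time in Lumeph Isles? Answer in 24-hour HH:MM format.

17:00

1 March 2027 is a Monday, so the first Saturday is March 6 and the second is March 13.
1 October 2027 is a Friday, so the first Sunday is October 3.
March 17, 2027 lies within the daylight-saving period (13 March – 3 October), so Zelarn is on daylight time, UTC−07:00.
11:00 Zelarn + 7h = 18:00 UTC.
1 October 2026 is a Thursday, so the first Sunday is October 4 and the fourth is October 25.
1 April 2027 is a Thursday, so the first Monday is April 5 and the third is April 19.
At the standard offset (UTC−02:00), 18:00 UTC − 2h = 16:00 Lumeph Isles standard time.
The standard-time date in Lumeph Isles, March 17, 2027, falls between 25 October 2026 and 19 April 2027, so daylight saving is in effect and Lumeph Isles is at UTC−01:00.
18:00 UTC − 1h = 17:00 Lumeph Isles.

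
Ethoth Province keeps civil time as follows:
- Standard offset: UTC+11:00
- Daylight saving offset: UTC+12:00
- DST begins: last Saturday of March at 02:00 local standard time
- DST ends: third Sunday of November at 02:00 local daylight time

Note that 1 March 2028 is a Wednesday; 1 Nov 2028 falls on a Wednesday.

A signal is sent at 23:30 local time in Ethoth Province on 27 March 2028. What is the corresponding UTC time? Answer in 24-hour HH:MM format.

1 March 2028 is a Wednesday, so Saturdays fall on 4, 11, 18, 25; the last is March 25.
1 November 2028 is a Wednesday, so the first Sunday is November 5 and the third is November 19.
27 March 2028 lies within the daylight-saving period (25 March – 19 November), so Ethoth Province is on daylight time, UTC+12:00.
23:30 local − 12h = 11:30 UTC.

11:30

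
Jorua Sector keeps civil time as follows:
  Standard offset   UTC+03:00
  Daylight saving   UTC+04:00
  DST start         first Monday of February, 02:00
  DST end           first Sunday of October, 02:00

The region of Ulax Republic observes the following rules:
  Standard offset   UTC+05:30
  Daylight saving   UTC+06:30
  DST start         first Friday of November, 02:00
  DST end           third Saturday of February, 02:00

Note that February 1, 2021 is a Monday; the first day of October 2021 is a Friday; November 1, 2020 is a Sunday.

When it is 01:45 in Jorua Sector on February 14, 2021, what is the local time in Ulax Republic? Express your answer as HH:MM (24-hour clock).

1 February 2021 is a Monday, so the first Monday is February 1.
1 October 2021 is a Friday, so the first Sunday is October 3.
February 14, 2021 lies within the daylight-saving period (1 February – 3 October), so Jorua Sector is on daylight time, UTC+04:00.
01:45 Jorua Sector − 4h = 21:45 UTC (rolling into the previous day, 13 February 2021).
1 November 2020 is a Sunday, so the first Friday is November 6.
1 February 2021 is a Monday, so the first Saturday is February 6 and the third is February 20.
At the standard offset (UTC+05:30), 21:45 UTC + 5h30m = 03:15 Ulax Republic standard time (rolling into the next day, 14 February 2021).
The standard-time date in Ulax Republic, February 14, 2021, lies within the daylight-saving period (6 November 2020 – 20 February 2021), so Ulax Republic is on daylight time, UTC+06:30.
21:45 UTC + 6h30m = 04:15 Ulax Republic (rolling into the next day, 14 February 2021).

04:15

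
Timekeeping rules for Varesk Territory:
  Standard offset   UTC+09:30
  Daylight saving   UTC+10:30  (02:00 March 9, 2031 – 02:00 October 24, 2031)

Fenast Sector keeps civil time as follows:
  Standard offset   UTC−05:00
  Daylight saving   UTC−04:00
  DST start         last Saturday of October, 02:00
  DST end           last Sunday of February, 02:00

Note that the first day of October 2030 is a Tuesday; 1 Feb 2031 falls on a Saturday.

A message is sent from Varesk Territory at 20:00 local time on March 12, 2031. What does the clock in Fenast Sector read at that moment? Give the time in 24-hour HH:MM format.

March 12, 2031 lies within the daylight-saving period (9 March – 24 October), so Varesk Territory is on daylight time, UTC+10:30.
20:00 Varesk Territory − 10h30m = 09:30 UTC.
1 October 2030 is a Tuesday, so Saturdays fall on 5, 12, 19, 26; the last is October 26.
1 February 2031 is a Saturday, so Sundays fall on 2, 9, 16, 23; the last is February 23.
At the standard offset (UTC−05:00), 09:30 UTC − 5h = 04:30 Fenast Sector standard time.
The standard-time date in Fenast Sector, March 12, 2031, does not fall between 26 October 2030 and 23 February 2031, so daylight saving is not in effect and Fenast Sector is at UTC−05:00.
09:30 UTC − 5h = 04:30 Fenast Sector.

04:30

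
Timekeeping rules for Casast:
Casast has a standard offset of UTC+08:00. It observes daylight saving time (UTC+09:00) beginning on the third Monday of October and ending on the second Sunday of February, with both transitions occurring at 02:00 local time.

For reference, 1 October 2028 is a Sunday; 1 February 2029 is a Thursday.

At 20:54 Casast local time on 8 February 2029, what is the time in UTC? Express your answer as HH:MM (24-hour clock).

1 October 2028 is a Sunday, so the first Monday is October 2 and the third is October 16.
1 February 2029 is a Thursday, so the first Sunday is February 4 and the second is February 11.
Daylight saving runs 16 October 2028 – 11 February 2029; 8 February 2029 is inside that window, so Casast is at UTC+09:00.
20:54 local − 9h = 11:54 UTC.

11:54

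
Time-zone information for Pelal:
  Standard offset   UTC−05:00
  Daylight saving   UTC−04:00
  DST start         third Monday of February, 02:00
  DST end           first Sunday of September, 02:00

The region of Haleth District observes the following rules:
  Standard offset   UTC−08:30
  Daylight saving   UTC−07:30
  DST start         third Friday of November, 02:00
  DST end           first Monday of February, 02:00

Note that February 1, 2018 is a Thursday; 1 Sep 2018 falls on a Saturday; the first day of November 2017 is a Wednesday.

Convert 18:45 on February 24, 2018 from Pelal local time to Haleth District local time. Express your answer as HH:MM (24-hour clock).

14:15

1 February 2018 is a Thursday, so the first Monday is February 5 and the third is February 19.
1 September 2018 is a Saturday, so the first Sunday is September 2.
Daylight saving runs 19 February – 2 September; February 24, 2018 is inside that window, so Pelal is at UTC−04:00.
18:45 Pelal + 4h = 22:45 UTC.
1 November 2017 is a Wednesday, so the first Friday is November 3 and the third is November 17.
1 February 2018 is a Thursday, so the first Monday is February 5.
At the standard offset (UTC−08:30), 22:45 UTC − 8h30m = 14:15 Haleth District standard time.
Daylight saving runs 17 November 2017 – 5 February 2018; the standard-time date in Haleth District, February 24, 2018, is outside that window, so Haleth District is on standard time at UTC−08:30.
22:45 UTC − 8h30m = 14:15 Haleth District.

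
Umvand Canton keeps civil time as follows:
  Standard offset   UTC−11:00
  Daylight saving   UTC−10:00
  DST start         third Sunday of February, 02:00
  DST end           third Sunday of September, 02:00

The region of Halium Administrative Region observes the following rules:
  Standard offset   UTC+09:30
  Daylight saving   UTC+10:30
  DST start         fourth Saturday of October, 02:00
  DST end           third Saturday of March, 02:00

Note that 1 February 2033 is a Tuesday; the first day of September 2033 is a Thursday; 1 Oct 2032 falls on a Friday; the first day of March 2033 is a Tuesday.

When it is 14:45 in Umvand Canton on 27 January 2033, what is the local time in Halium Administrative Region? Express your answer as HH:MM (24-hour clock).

12:15

1 February 2033 is a Tuesday, so the first Sunday is February 6 and the third is February 20.
1 September 2033 is a Thursday, so the first Sunday is September 4 and the third is September 18.
Daylight saving runs 20 February – 18 September; 27 January 2033 is outside that window, so Umvand Canton is on standard time at UTC−11:00.
14:45 Umvand Canton + 11h = 01:45 UTC (rolling into the next day, 28 January 2033).
1 October 2032 is a Friday, so the first Saturday is October 2 and the fourth is October 23.
1 March 2033 is a Tuesday, so the first Saturday is March 5 and the third is March 19.
At the standard offset (UTC+09:30), 01:45 UTC + 9h30m = 11:15 Halium Administrative Region standard time.
The standard-time date in Halium Administrative Region, 28 January 2033, lies within the daylight-saving period (23 October 2032 – 19 March 2033), so Halium Administrative Region is on daylight time, UTC+10:30.
01:45 UTC + 10h30m = 12:15 Halium Administrative Region.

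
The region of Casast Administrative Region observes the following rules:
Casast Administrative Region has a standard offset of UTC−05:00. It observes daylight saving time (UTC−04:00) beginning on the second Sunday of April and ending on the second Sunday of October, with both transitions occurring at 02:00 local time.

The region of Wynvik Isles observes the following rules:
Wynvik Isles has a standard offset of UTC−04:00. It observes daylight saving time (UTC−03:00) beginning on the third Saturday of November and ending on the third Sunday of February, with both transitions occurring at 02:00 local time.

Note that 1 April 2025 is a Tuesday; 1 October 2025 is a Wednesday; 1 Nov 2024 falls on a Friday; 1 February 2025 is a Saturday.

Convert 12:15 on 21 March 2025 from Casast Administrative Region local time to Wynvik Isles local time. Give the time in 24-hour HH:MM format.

1 April 2025 is a Tuesday, so the first Sunday is April 6 and the second is April 13.
1 October 2025 is a Wednesday, so the first Sunday is October 5 and the second is October 12.
21 March 2025 does not fall between 13 April and 12 October, so daylight saving is not in effect and Casast Administrative Region is at UTC−05:00.
12:15 Casast Administrative Region + 5h = 17:15 UTC.
1 November 2024 is a Friday, so the first Saturday is November 2 and the third is November 16.
1 February 2025 is a Saturday, so the first Sunday is February 2 and the third is February 16.
At the standard offset (UTC−04:00), 17:15 UTC − 4h = 13:15 Wynvik Isles standard time.
The standard-time date in Wynvik Isles, 21 March 2025, does not fall between 16 November 2024 and 16 February 2025, so daylight saving is not in effect and Wynvik Isles is at UTC−04:00.
17:15 UTC − 4h = 13:15 Wynvik Isles.

13:15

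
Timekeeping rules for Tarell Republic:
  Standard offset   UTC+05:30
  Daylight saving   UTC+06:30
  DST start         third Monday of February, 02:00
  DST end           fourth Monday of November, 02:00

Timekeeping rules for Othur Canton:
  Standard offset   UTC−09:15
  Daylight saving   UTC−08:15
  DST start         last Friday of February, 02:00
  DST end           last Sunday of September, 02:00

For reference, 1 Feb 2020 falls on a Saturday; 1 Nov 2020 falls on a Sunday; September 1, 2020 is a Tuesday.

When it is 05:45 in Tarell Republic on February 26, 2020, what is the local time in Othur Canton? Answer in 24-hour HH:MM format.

1 February 2020 is a Saturday, so the first Monday is February 3 and the third is February 17.
1 November 2020 is a Sunday, so the first Monday is November 2 and the fourth is November 23.
Daylight saving runs 17 February – 23 November; February 26, 2020 is inside that window, so Tarell Republic is at UTC+06:30.
05:45 Tarell Republic − 6h30m = 23:15 UTC (rolling into the previous day, 25 February 2020).
1 February 2020 is a Saturday, so Fridays fall on 7, 14, 21, 28; the last is February 28.
1 September 2020 is a Tuesday, so Sundays fall on 6, 13, 20, 27; the last is September 27.
At the standard offset (UTC−09:15), 23:15 UTC − 9h15m = 14:00 Othur Canton standard time.
The standard-time date in Othur Canton, February 25, 2020, is outside the daylight-saving period (28 February – 27 September), so Othur Canton is on standard time, UTC−09:15.
23:15 UTC − 9h15m = 14:00 Othur Canton.

14:00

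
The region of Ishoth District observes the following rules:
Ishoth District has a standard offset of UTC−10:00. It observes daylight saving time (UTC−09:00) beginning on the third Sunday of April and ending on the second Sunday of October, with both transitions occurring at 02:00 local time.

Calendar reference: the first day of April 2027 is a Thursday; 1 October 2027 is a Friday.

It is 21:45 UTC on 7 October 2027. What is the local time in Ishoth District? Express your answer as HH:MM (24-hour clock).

1 April 2027 is a Thursday, so the first Sunday is April 4 and the third is April 18.
1 October 2027 is a Friday, so the first Sunday is October 3 and the second is October 10.
At the standard offset (UTC−10:00), 21:45 UTC − 10h = 11:45 Ishoth District standard time.
The standard-time date in Ishoth District, 7 October 2027, lies within the daylight-saving period (18 April – 10 October), so Ishoth District is on daylight time, UTC−09:00.
21:45 UTC − 9h = 12:45 local.

12:45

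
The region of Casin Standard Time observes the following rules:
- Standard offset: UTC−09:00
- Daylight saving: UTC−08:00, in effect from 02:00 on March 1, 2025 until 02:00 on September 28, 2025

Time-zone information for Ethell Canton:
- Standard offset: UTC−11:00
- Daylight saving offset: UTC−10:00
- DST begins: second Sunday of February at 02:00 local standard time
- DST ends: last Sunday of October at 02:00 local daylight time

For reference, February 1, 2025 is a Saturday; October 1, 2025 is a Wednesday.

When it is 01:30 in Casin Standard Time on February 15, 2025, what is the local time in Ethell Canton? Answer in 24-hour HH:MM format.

Daylight saving runs 1 March – 28 September; February 15, 2025 is outside that window, so Casin Standard Time is on standard time at UTC−09:00.
01:30 Casin Standard Time + 9h = 10:30 UTC.
1 February 2025 is a Saturday, so the first Sunday is February 2 and the second is February 9.
1 October 2025 is a Wednesday, so Sundays fall on 5, 12, 19, 26; the last is October 26.
At the standard offset (UTC−11:00), 10:30 UTC − 11h = 23:30 Ethell Canton standard time (rolling into the previous day, 14 February 2025).
The standard-time date in Ethell Canton, February 14, 2025, lies within the daylight-saving period (9 February – 26 October), so Ethell Canton is on daylight time, UTC−10:00.
10:30 UTC − 10h = 00:30 Ethell Canton.

00:30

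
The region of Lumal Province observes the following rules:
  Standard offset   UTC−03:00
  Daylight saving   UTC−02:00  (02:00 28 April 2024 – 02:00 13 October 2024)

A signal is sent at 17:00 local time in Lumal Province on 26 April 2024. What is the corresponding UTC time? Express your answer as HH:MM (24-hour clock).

26 April 2024 does not fall between 28 April and 13 October, so daylight saving is not in effect and Lumal Province is at UTC−03:00.
17:00 local + 3h = 20:00 UTC.

20:00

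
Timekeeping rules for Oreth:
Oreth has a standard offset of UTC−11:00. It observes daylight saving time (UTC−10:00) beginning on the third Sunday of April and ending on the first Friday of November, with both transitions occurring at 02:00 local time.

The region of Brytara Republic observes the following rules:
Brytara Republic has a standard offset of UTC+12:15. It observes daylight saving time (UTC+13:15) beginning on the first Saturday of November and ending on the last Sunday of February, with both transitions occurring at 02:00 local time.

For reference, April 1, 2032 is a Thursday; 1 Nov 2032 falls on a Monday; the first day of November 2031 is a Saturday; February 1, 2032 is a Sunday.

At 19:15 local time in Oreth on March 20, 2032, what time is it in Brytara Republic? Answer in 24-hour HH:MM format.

18:30

1 April 2032 is a Thursday, so the first Sunday is April 4 and the third is April 18.
1 November 2032 is a Monday, so the first Friday is November 5.
March 20, 2032 does not fall between 18 April and 5 November, so daylight saving is not in effect and Oreth is at UTC−11:00.
19:15 Oreth + 11h = 06:15 UTC (rolling into the next day, 21 March 2032).
1 November 2031 is a Saturday, so the first Saturday is November 1.
1 February 2032 is a Sunday, so Sundays fall on 1, 8, 15, 22, 29; the last is February 29.
At the standard offset (UTC+12:15), 06:15 UTC + 12h15m = 18:30 Brytara Republic standard time.
Daylight saving runs 1 November 2031 – 29 February 2032; the standard-time date in Brytara Republic, March 21, 2032, is outside that window, so Brytara Republic is on standard time at UTC+12:15.
06:15 UTC + 12h15m = 18:30 Brytara Republic.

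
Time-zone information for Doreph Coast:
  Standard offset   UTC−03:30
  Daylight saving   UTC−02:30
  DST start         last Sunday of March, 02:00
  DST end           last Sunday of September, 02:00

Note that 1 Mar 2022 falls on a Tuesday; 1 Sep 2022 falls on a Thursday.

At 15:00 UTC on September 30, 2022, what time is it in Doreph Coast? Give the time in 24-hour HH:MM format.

1 March 2022 is a Tuesday, so Sundays fall on 6, 13, 20, 27; the last is March 27.
1 September 2022 is a Thursday, so Sundays fall on 4, 11, 18, 25; the last is September 25.
At the standard offset (UTC−03:30), 15:00 UTC − 3h30m = 11:30 Doreph Coast standard time.
Daylight saving runs 27 March – 25 September; the standard-time date in Doreph Coast, September 30, 2022, is outside that window, so Doreph Coast is on standard time at UTC−03:30.
15:00 UTC − 3h30m = 11:30 local.

11:30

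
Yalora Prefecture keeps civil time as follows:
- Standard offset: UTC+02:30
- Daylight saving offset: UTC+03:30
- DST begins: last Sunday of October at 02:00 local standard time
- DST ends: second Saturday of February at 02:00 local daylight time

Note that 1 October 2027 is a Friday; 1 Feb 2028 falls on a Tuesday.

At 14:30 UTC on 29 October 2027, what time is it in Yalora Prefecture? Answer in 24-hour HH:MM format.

1 October 2027 is a Friday, so Sundays fall on 3, 10, 17, 24, 31; the last is October 31.
1 February 2028 is a Tuesday, so the first Saturday is February 5 and the second is February 12.
At the standard offset (UTC+02:30), 14:30 UTC + 2h30m = 17:00 Yalora Prefecture standard time.
The standard-time date in Yalora Prefecture, 29 October 2027, is outside the daylight-saving period (31 October 2027 – 12 February 2028), so Yalora Prefecture is on standard time, UTC+02:30.
14:30 UTC + 2h30m = 17:00 local.

17:00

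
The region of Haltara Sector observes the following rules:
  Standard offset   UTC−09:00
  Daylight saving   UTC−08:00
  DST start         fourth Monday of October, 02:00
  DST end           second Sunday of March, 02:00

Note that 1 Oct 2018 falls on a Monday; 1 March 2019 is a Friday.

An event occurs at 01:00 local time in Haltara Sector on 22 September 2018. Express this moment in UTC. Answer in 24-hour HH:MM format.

1 October 2018 is a Monday, so the first Monday is October 1 and the fourth is October 22.
1 March 2019 is a Friday, so the first Sunday is March 3 and the second is March 10.
22 September 2018 does not fall between 22 October 2018 and 10 March 2019, so daylight saving is not in effect and Haltara Sector is at UTC−09:00.
01:00 local + 9h = 10:00 UTC.

10:00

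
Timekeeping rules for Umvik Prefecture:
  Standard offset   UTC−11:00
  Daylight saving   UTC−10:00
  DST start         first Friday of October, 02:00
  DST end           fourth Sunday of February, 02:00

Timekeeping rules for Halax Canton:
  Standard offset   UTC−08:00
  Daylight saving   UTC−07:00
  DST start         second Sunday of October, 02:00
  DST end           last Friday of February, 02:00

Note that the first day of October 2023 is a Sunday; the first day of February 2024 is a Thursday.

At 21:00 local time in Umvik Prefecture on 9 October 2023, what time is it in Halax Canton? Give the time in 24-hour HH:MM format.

1 October 2023 is a Sunday, so the first Friday is October 6.
1 February 2024 is a Thursday, so the first Sunday is February 4 and the fourth is February 25.
Daylight saving runs 6 October 2023 – 25 February 2024; 9 October 2023 is inside that window, so Umvik Prefecture is at UTC−10:00.
21:00 Umvik Prefecture + 10h = 07:00 UTC (rolling into the next day, 10 October 2023).
1 October 2023 is a Sunday, so the first Sunday is October 1 and the second is October 8.
1 February 2024 is a Thursday, so Fridays fall on 2, 9, 16, 23; the last is February 23.
At the standard offset (UTC−08:00), 07:00 UTC − 8h = 23:00 Halax Canton standard time (rolling into the previous day, 9 October 2023).
Daylight saving runs 8 October 2023 – 23 February 2024; the standard-time date in Halax Canton, 9 October 2023, is inside that window, so Halax Canton is at UTC−07:00.
07:00 UTC − 7h = 00:00 Halax Canton.

00:00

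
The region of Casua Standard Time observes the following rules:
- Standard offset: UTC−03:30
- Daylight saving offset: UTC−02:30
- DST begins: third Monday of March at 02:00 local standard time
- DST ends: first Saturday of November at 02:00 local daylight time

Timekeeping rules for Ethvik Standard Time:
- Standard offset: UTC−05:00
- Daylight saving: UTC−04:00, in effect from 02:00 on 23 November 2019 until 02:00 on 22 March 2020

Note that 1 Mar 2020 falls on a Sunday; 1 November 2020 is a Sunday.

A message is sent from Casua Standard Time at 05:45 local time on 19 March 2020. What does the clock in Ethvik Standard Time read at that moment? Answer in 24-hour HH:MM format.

04:15

1 March 2020 is a Sunday, so the first Monday is March 2 and the third is March 16.
1 November 2020 is a Sunday, so the first Saturday is November 7.
Daylight saving runs 16 March – 7 November; 19 March 2020 is inside that window, so Casua Standard Time is at UTC−02:30.
05:45 Casua Standard Time + 2h30m = 08:15 UTC.
At the standard offset (UTC−05:00), 08:15 UTC − 5h = 03:15 Ethvik Standard Time standard time.
The standard-time date in Ethvik Standard Time, 19 March 2020, lies within the daylight-saving period (23 November 2019 – 22 March 2020), so Ethvik Standard Time is on daylight time, UTC−04:00.
08:15 UTC − 4h = 04:15 Ethvik Standard Time.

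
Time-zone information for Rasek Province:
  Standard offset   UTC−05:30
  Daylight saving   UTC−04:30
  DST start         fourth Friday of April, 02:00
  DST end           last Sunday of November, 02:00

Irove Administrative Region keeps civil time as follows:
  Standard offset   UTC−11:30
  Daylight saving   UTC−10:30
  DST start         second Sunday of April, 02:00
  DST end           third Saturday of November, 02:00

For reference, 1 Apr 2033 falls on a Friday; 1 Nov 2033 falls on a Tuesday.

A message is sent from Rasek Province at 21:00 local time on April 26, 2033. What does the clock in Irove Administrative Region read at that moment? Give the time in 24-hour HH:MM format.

1 April 2033 is a Friday, so the first Friday is April 1 and the fourth is April 22.
1 November 2033 is a Tuesday, so Sundays fall on 6, 13, 20, 27; the last is November 27.
April 26, 2033 lies within the daylight-saving period (22 April – 27 November), so Rasek Province is on daylight time, UTC−04:30.
21:00 Rasek Province + 4h30m = 01:30 UTC (rolling into the next day, 27 April 2033).
1 April 2033 is a Friday, so the first Sunday is April 3 and the second is April 10.
1 November 2033 is a Tuesday, so the first Saturday is November 5 and the third is November 19.
At the standard offset (UTC−11:30), 01:30 UTC − 11h30m = 14:00 Irove Administrative Region standard time (rolling into the previous day, 26 April 2033).
The standard-time date in Irove Administrative Region, April 26, 2033, falls between 10 April and 19 November, so daylight saving is in effect and Irove Administrative Region is at UTC−10:30.
01:30 UTC − 10h30m = 15:00 Irove Administrative Region (rolling into the previous day, 26 April 2033).

15:00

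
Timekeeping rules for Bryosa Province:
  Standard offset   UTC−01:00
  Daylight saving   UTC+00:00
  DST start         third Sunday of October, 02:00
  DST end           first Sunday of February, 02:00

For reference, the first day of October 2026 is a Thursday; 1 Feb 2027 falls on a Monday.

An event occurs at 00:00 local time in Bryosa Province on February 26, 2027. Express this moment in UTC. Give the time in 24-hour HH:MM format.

01:00

1 October 2026 is a Thursday, so the first Sunday is October 4 and the third is October 18.
1 February 2027 is a Monday, so the first Sunday is February 7.
February 26, 2027 does not fall between 18 October 2026 and 7 February 2027, so daylight saving is not in effect and Bryosa Province is at UTC−01:00.
00:00 local + 1h = 01:00 UTC.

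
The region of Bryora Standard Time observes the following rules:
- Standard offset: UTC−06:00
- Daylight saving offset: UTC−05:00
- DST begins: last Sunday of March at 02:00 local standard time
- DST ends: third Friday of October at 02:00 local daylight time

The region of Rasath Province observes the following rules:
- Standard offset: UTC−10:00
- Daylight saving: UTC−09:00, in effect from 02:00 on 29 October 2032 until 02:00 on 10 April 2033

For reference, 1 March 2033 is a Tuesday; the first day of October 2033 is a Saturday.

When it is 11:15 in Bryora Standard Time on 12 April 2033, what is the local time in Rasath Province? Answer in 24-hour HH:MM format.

06:15

1 March 2033 is a Tuesday, so Sundays fall on 6, 13, 20, 27; the last is March 27.
1 October 2033 is a Saturday, so the first Friday is October 7 and the third is October 21.
12 April 2033 falls between 27 March and 21 October, so daylight saving is in effect and Bryora Standard Time is at UTC−05:00.
11:15 Bryora Standard Time + 5h = 16:15 UTC.
At the standard offset (UTC−10:00), 16:15 UTC − 10h = 06:15 Rasath Province standard time.
Daylight saving runs 29 October 2032 – 10 April 2033; the standard-time date in Rasath Province, 12 April 2033, is outside that window, so Rasath Province is on standard time at UTC−10:00.
16:15 UTC − 10h = 06:15 Rasath Province.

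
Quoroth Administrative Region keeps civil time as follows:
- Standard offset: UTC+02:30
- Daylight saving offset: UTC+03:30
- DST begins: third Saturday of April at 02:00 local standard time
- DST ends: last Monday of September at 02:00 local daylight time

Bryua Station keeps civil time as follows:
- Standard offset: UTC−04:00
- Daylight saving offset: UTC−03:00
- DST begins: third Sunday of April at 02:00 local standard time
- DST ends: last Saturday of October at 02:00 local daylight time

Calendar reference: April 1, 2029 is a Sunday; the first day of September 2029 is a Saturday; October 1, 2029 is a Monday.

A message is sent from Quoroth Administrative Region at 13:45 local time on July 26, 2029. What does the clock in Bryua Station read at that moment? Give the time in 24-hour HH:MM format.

07:15

1 April 2029 is a Sunday, so the first Saturday is April 7 and the third is April 21.
1 September 2029 is a Saturday, so Mondays fall on 3, 10, 17, 24; the last is September 24.
July 26, 2029 lies within the daylight-saving period (21 April – 24 September), so Quoroth Administrative Region is on daylight time, UTC+03:30.
13:45 Quoroth Administrative Region − 3h30m = 10:15 UTC.
1 April 2029 is a Sunday, so the first Sunday is April 1 and the third is April 15.
1 October 2029 is a Monday, so Saturdays fall on 6, 13, 20, 27; the last is October 27.
At the standard offset (UTC−04:00), 10:15 UTC − 4h = 06:15 Bryua Station standard time.
Daylight saving runs 15 April – 27 October; the standard-time date in Bryua Station, July 26, 2029, is inside that window, so Bryua Station is at UTC−03:00.
10:15 UTC − 3h = 07:15 Bryua Station.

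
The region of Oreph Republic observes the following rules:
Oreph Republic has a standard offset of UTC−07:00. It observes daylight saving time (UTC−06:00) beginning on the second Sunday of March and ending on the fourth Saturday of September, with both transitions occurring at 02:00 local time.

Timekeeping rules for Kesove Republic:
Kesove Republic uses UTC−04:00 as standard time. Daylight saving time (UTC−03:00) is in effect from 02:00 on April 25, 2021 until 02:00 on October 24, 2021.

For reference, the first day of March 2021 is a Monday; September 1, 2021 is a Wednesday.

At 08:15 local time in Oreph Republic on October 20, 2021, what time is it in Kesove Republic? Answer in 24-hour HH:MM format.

1 March 2021 is a Monday, so the first Sunday is March 7 and the second is March 14.
1 September 2021 is a Wednesday, so the first Saturday is September 4 and the fourth is September 25.
October 20, 2021 is outside the daylight-saving period (14 March – 25 September), so Oreph Republic is on standard time, UTC−07:00.
08:15 Oreph Republic + 7h = 15:15 UTC.
At the standard offset (UTC−04:00), 15:15 UTC − 4h = 11:15 Kesove Republic standard time.
The standard-time date in Kesove Republic, October 20, 2021, lies within the daylight-saving period (25 April – 24 October), so Kesove Republic is on daylight time, UTC−03:00.
15:15 UTC − 3h = 12:15 Kesove Republic.

12:15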